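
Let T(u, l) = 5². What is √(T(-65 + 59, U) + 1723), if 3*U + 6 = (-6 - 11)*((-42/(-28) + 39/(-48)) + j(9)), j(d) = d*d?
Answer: 2*√437 ≈ 41.809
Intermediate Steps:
j(d) = d²
U = -22315/48 (U = -2 + ((-6 - 11)*((-42/(-28) + 39/(-48)) + 9²))/3 = -2 + (-17*((-42*(-1/28) + 39*(-1/48)) + 81))/3 = -2 + (-17*((3/2 - 13/16) + 81))/3 = -2 + (-17*(11/16 + 81))/3 = -2 + (-17*1307/16)/3 = -2 + (⅓)*(-22219/16) = -2 - 22219/48 = -22315/48 ≈ -464.90)
T(u, l) = 25
√(T(-65 + 59, U) + 1723) = √(25 + 1723) = √1748 = 2*√437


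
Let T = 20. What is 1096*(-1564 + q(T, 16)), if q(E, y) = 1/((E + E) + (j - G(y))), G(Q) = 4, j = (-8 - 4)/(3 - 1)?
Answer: -25711612/15 ≈ -1.7141e+6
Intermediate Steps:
j = -6 (j = -12/2 = -12*½ = -6)
q(E, y) = 1/(-10 + 2*E) (q(E, y) = 1/((E + E) + (-6 - 1*4)) = 1/(2*E + (-6 - 4)) = 1/(2*E - 10) = 1/(-10 + 2*E))
1096*(-1564 + q(T, 16)) = 1096*(-1564 + 1/(2*(-5 + 20))) = 1096*(-1564 + (½)/15) = 1096*(-1564 + (½)*(1/15)) = 1096*(-1564 + 1/30) = 1096*(-46919/30) = -25711612/15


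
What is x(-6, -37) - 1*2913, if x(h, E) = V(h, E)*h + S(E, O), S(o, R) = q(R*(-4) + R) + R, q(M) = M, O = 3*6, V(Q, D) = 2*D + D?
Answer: -2283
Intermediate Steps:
V(Q, D) = 3*D
O = 18
S(o, R) = -2*R (S(o, R) = (R*(-4) + R) + R = (-4*R + R) + R = -3*R + R = -2*R)
x(h, E) = -36 + 3*E*h (x(h, E) = (3*E)*h - 2*18 = 3*E*h - 36 = -36 + 3*E*h)
x(-6, -37) - 1*2913 = (-36 + 3*(-37)*(-6)) - 1*2913 = (-36 + 666) - 2913 = 630 - 2913 = -2283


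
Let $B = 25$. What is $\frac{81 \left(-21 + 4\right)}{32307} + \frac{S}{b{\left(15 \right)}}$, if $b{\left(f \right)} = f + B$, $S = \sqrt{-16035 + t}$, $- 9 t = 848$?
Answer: $- \frac{459}{10769} + \frac{i \sqrt{145163}}{120} \approx -0.042622 + 3.175 i$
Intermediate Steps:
$t = - \frac{848}{9}$ ($t = \left(- \frac{1}{9}\right) 848 = - \frac{848}{9} \approx -94.222$)
$S = \frac{i \sqrt{145163}}{3}$ ($S = \sqrt{-16035 - \frac{848}{9}} = \sqrt{- \frac{145163}{9}} = \frac{i \sqrt{145163}}{3} \approx 127.0 i$)
$b{\left(f \right)} = 25 + f$ ($b{\left(f \right)} = f + 25 = 25 + f$)
$\frac{81 \left(-21 + 4\right)}{32307} + \frac{S}{b{\left(15 \right)}} = \frac{81 \left(-21 + 4\right)}{32307} + \frac{\frac{1}{3} i \sqrt{145163}}{25 + 15} = 81 \left(-17\right) \frac{1}{32307} + \frac{\frac{1}{3} i \sqrt{145163}}{40} = \left(-1377\right) \frac{1}{32307} + \frac{i \sqrt{145163}}{3} \cdot \frac{1}{40} = - \frac{459}{10769} + \frac{i \sqrt{145163}}{120}$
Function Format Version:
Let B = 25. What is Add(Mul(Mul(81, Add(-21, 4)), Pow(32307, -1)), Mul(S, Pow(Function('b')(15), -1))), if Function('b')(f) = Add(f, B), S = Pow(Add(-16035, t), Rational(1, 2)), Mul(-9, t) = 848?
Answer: Add(Rational(-459, 10769), Mul(Rational(1, 120), I, Pow(145163, Rational(1, 2)))) ≈ Add(-0.042622, Mul(3.1750, I))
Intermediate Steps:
t = Rational(-848, 9) (t = Mul(Rational(-1, 9), 848) = Rational(-848, 9) ≈ -94.222)
S = Mul(Rational(1, 3), I, Pow(145163, Rational(1, 2))) (S = Pow(Add(-16035, Rational(-848, 9)), Rational(1, 2)) = Pow(Rational(-145163, 9), Rational(1, 2)) = Mul(Rational(1, 3), I, Pow(145163, Rational(1, 2))) ≈ Mul(127.00, I))
Function('b')(f) = Add(25, f) (Function('b')(f) = Add(f, 25) = Add(25, f))
Add(Mul(Mul(81, Add(-21, 4)), Pow(32307, -1)), Mul(S, Pow(Function('b')(15), -1))) = Add(Mul(Mul(81, Add(-21, 4)), Pow(32307, -1)), Mul(Mul(Rational(1, 3), I, Pow(145163, Rational(1, 2))), Pow(Add(25, 15), -1))) = Add(Mul(Mul(81, -17), Rational(1, 32307)), Mul(Mul(Rational(1, 3), I, Pow(145163, Rational(1, 2))), Pow(40, -1))) = Add(Mul(-1377, Rational(1, 32307)), Mul(Mul(Rational(1, 3), I, Pow(145163, Rational(1, 2))), Rational(1, 40))) = Add(Rational(-459, 10769), Mul(Rational(1, 120), I, Pow(145163, Rational(1, 2))))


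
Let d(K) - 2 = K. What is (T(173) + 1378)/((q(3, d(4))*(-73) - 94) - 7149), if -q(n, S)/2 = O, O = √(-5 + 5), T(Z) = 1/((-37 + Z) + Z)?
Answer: -425803/2238087 ≈ -0.19025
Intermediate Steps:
T(Z) = 1/(-37 + 2*Z)
d(K) = 2 + K
O = 0 (O = √0 = 0)
q(n, S) = 0 (q(n, S) = -2*0 = 0)
(T(173) + 1378)/((q(3, d(4))*(-73) - 94) - 7149) = (1/(-37 + 2*173) + 1378)/((0*(-73) - 94) - 7149) = (1/(-37 + 346) + 1378)/((0 - 94) - 7149) = (1/309 + 1378)/(-94 - 7149) = (1/309 + 1378)/(-7243) = (425803/309)*(-1/7243) = -425803/2238087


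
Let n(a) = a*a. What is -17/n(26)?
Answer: -17/676 ≈ -0.025148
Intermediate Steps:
n(a) = a**2
-17/n(26) = -17/26**2 = -17/676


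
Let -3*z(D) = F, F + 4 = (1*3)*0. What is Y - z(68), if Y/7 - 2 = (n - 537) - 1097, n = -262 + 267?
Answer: -34171/3 ≈ -11390.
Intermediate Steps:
n = 5
Y = -11389 (Y = 14 + 7*((5 - 537) - 1097) = 14 + 7*(-532 - 1097) = 14 + 7*(-1629) = 14 - 11403 = -11389)
F = -4 (F = -4 + (1*3)*0 = -4 + 3*0 = -4 + 0 = -4)
z(D) = 4/3 (z(D) = -1/3*(-4) = 4/3)
Y - z(68) = -11389 - 1*4/3 = -11389 - 4/3 = -34171/3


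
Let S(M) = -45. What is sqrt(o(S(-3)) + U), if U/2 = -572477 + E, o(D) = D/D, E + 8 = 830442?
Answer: sqrt(515915) ≈ 718.27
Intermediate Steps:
E = 830434 (E = -8 + 830442 = 830434)
o(D) = 1
U = 515914 (U = 2*(-572477 + 830434) = 2*257957 = 515914)
sqrt(o(S(-3)) + U) = sqrt(1 + 515914) = sqrt(515915)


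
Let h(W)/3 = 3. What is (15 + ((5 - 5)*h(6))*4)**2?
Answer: 225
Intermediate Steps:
h(W) = 9 (h(W) = 3*3 = 9)
(15 + ((5 - 5)*h(6))*4)**2 = (15 + ((5 - 5)*9)*4)**2 = (15 + (0*9)*4)**2 = (15 + 0*4)**2 = (15 + 0)**2 = 15**2 = 225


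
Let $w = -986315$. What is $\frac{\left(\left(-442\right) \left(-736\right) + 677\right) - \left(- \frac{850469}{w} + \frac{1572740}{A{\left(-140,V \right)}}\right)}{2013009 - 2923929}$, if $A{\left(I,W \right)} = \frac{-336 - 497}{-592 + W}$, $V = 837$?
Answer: $- \frac{6611022048311}{7636859508300} \approx -0.86567$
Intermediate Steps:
$A{\left(I,W \right)} = - \frac{833}{-592 + W}$
$\frac{\left(\left(-442\right) \left(-736\right) + 677\right) - \left(- \frac{850469}{w} + \frac{1572740}{A{\left(-140,V \right)}}\right)}{2013009 - 2923929} = \frac{\left(\left(-442\right) \left(-736\right) + 677\right) + \left(- \frac{1572740}{\left(-833\right) \frac{1}{-592 + 837}} + \frac{850469}{-986315}\right)}{2013009 - 2923929} = \frac{\left(325312 + 677\right) - \left(\frac{850469}{986315} + \frac{1572740}{\left(-833\right) \frac{1}{245}}\right)}{-910920} = \left(325989 - \left(\frac{850469}{986315} + \frac{1572740}{\left(-833\right) \frac{1}{245}}\right)\right) \left(- \frac{1}{910920}\right) = \left(325989 - \left(\frac{850469}{986315} + \frac{1572740}{- \frac{17}{5}}\right)\right) \left(- \frac{1}{910920}\right) = \left(325989 - - \frac{7756070807527}{16767355}\right) \left(- \frac{1}{910920}\right) = \left(325989 + \left(\frac{7863700}{17} - \frac{850469}{986315}\right)\right) \left(- \frac{1}{910920}\right) = \left(325989 + \frac{7756070807527}{16767355}\right) \left(- \frac{1}{910920}\right) = \frac{13222044096622}{16767355} \left(- \frac{1}{910920}\right) = - \frac{6611022048311}{7636859508300}$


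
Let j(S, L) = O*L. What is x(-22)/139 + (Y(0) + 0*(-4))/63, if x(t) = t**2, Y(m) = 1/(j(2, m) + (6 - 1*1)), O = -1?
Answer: 152599/43785 ≈ 3.4852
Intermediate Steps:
j(S, L) = -L
Y(m) = 1/(5 - m) (Y(m) = 1/(-m + (6 - 1*1)) = 1/(-m + (6 - 1)) = 1/(-m + 5) = 1/(5 - m))
x(-22)/139 + (Y(0) + 0*(-4))/63 = (-22)**2/139 + (1/(5 - 1*0) + 0*(-4))/63 = 484*(1/139) + (1/(5 + 0) + 0)*(1/63) = 484/139 + (1/5 + 0)*(1/63) = 484/139 + (1/5)*(1/63) = 484/139 + 1/315 = 152599/43785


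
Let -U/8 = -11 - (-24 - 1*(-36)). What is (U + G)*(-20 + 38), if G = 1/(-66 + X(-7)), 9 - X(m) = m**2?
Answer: 175527/53 ≈ 3311.8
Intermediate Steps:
X(m) = 9 - m**2
U = 184 (U = -8*(-11 - (-24 - 1*(-36))) = -8*(-11 - (-24 + 36)) = -8*(-11 - 1*12) = -8*(-11 - 12) = -8*(-23) = 184)
G = -1/106 (G = 1/(-66 + (9 - 1*(-7)**2)) = 1/(-66 + (9 - 1*49)) = 1/(-66 + (9 - 49)) = 1/(-66 - 40) = 1/(-106) = -1/106 ≈ -0.0094340)
(U + G)*(-20 + 38) = (184 - 1/106)*(-20 + 38) = (19503/106)*18 = 175527/53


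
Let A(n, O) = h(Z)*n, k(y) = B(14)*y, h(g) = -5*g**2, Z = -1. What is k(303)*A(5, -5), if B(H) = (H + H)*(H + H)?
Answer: -5938800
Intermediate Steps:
B(H) = 4*H**2 (B(H) = (2*H)*(2*H) = 4*H**2)
k(y) = 784*y (k(y) = (4*14**2)*y = (4*196)*y = 784*y)
A(n, O) = -5*n (A(n, O) = (-5*(-1)**2)*n = (-5*1)*n = -5*n)
k(303)*A(5, -5) = (784*303)*(-5*5) = 237552*(-25) = -5938800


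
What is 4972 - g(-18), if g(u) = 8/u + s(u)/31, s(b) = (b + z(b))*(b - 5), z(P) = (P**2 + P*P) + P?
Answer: 1513996/279 ≈ 5426.5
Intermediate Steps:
z(P) = P + 2*P**2 (z(P) = (P**2 + P**2) + P = 2*P**2 + P = P + 2*P**2)
s(b) = (-5 + b)*(b + b*(1 + 2*b)) (s(b) = (b + b*(1 + 2*b))*(b - 5) = (b + b*(1 + 2*b))*(-5 + b) = (-5 + b)*(b + b*(1 + 2*b)))
g(u) = 8/u + 2*u*(-5 + u**2 - 4*u)/31 (g(u) = 8/u + (2*u*(-5 + u**2 - 4*u))/31 = 8/u + (2*u*(-5 + u**2 - 4*u))*(1/31) = 8/u + 2*u*(-5 + u**2 - 4*u)/31)
4972 - g(-18) = 4972 - (248 + (-18)**2*(-10 - 9*(-18) - 18*(1 + 2*(-18))))/(31*(-18)) = 4972 - (-1)*(248 + 324*(-10 + 162 - 18*(1 - 36)))/(31*18) = 4972 - (-1)*(248 + 324*(-10 + 162 - 18*(-35)))/(31*18) = 4972 - (-1)*(248 + 324*(-10 + 162 + 630))/(31*18) = 4972 - (-1)*(248 + 324*782)/(31*18) = 4972 - (-1)*(248 + 253368)/(31*18) = 4972 - (-1)*253616/(31*18) = 4972 - 1*(-126808/279) = 4972 + 126808/279 = 1513996/279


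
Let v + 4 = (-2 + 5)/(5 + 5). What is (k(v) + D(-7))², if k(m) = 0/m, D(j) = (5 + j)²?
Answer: 16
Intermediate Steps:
v = -37/10 (v = -4 + (-2 + 5)/(5 + 5) = -4 + 3/10 = -37/10 ≈ -3.7000)
k(m) = 0
(k(v) + D(-7))² = (0 + (5 - 7)²)² = (0 + (-2)²)² = (0 + 4)² = 4² = 16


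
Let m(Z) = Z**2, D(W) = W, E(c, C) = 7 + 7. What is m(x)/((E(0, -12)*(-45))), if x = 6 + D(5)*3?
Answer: -7/10 ≈ -0.70000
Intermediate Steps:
E(c, C) = 14
x = 21 (x = 6 + 5*3 = 6 + 15 = 21)
m(x)/((E(0, -12)*(-45))) = 21**2/((14*(-45))) = 441/(-630) = 441*(-1/630) = -7/10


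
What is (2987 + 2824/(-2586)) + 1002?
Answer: 5156365/1293 ≈ 3987.9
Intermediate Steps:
(2987 + 2824/(-2586)) + 1002 = (2987 + 2824*(-1/2586)) + 1002 = (2987 - 1412/1293) + 1002 = 3860779/1293 + 1002 = 5156365/1293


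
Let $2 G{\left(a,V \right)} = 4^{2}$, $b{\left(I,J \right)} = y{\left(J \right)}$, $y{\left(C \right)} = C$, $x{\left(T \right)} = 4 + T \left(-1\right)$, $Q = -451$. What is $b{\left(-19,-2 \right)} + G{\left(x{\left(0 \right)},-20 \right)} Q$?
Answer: $-3610$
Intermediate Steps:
$x{\left(T \right)} = 4 - T$
$b{\left(I,J \right)} = J$
$G{\left(a,V \right)} = 8$ ($G{\left(a,V \right)} = \frac{4^{2}}{2} = \frac{1}{2} \cdot 16 = 8$)
$b{\left(-19,-2 \right)} + G{\left(x{\left(0 \right)},-20 \right)} Q = -2 + 8 \left(-451\right) = -2 - 3608 = -3610$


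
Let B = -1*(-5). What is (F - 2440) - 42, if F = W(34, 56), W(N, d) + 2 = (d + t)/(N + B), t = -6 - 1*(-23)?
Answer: -96803/39 ≈ -2482.1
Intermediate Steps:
B = 5
t = 17 (t = -6 + 23 = 17)
W(N, d) = -2 + (17 + d)/(5 + N) (W(N, d) = -2 + (d + 17)/(N + 5) = -2 + (17 + d)/(5 + N))
F = -5/39 (F = (7 + 56 - 2*34)/(5 + 34) = (7 + 56 - 68)/39 = (1/39)*(-5) = -5/39 ≈ -0.12821)
(F - 2440) - 42 = (-5/39 - 2440) - 42 = -95165/39 - 42 = -96803/39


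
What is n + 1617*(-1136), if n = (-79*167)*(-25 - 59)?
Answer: -728700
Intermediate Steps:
n = 1108212 (n = -13193*(-84) = 1108212)
n + 1617*(-1136) = 1108212 + 1617*(-1136) = 1108212 - 1836912 = -728700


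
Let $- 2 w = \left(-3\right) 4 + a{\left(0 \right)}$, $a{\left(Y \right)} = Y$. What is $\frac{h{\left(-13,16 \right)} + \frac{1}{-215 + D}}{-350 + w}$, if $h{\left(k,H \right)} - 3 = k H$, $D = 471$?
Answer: $\frac{52479}{88064} \approx 0.59592$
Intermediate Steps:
$h{\left(k,H \right)} = 3 + H k$ ($h{\left(k,H \right)} = 3 + k H = 3 + H k$)
$w = 6$ ($w = - \frac{\left(-3\right) 4 + 0}{2} = - \frac{-12 + 0}{2} = \left(- \frac{1}{2}\right) \left(-12\right) = 6$)
$\frac{h{\left(-13,16 \right)} + \frac{1}{-215 + D}}{-350 + w} = \frac{\left(3 + 16 \left(-13\right)\right) + \frac{1}{-215 + 471}}{-350 + 6} = \frac{\left(3 - 208\right) + \frac{1}{256}}{-344} = - \frac{-205 + \frac{1}{256}}{344} = \left(- \frac{1}{344}\right) \left(- \frac{52479}{256}\right) = \frac{52479}{88064}$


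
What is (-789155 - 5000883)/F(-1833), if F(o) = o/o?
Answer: -5790038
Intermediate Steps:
F(o) = 1
(-789155 - 5000883)/F(-1833) = (-789155 - 5000883)/1 = -5790038*1 = -5790038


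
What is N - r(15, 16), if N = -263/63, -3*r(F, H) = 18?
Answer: 115/63 ≈ 1.8254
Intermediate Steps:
r(F, H) = -6 (r(F, H) = -⅓*18 = -6)
N = -263/63 (N = -263*1/63 = -263/63 ≈ -4.1746)
N - r(15, 16) = -263/63 - 1*(-6) = -263/63 + 6 = 115/63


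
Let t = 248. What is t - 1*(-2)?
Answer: 250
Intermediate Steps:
t - 1*(-2) = 248 - 1*(-2) = 248 + 2 = 250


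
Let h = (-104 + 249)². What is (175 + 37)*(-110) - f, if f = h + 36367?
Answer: -80712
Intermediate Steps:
h = 21025 (h = 145² = 21025)
f = 57392 (f = 21025 + 36367 = 57392)
(175 + 37)*(-110) - f = (175 + 37)*(-110) - 1*57392 = 212*(-110) - 57392 = -23320 - 57392 = -80712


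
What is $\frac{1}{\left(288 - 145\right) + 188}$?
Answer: $\frac{1}{331} \approx 0.0030211$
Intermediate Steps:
$\frac{1}{\left(288 - 145\right) + 188} = \frac{1}{143 + 188} = \frac{1}{331}$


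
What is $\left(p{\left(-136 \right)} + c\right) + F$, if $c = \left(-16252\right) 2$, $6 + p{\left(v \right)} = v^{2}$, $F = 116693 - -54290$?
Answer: $156969$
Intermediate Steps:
$F = 170983$ ($F = 116693 + 54290 = 170983$)
$p{\left(v \right)} = -6 + v^{2}$
$c = -32504$
$\left(p{\left(-136 \right)} + c\right) + F = \left(\left(-6 + \left(-136\right)^{2}\right) - 32504\right) + 170983 = \left(\left(-6 + 18496\right) - 32504\right) + 170983 = \left(18490 - 32504\right) + 170983 = -14014 + 170983 = 156969$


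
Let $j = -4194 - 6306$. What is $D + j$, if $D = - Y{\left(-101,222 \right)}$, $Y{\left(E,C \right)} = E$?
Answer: $-10399$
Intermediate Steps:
$D = 101$ ($D = \left(-1\right) \left(-101\right) = 101$)
$j = -10500$ ($j = -4194 - 6306 = -10500$)
$D + j = 101 - 10500 = -10399$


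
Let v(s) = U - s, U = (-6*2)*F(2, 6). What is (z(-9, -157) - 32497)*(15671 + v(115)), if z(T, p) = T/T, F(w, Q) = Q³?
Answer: -421278144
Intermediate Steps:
U = -2592 (U = -6*2*6³ = -12*216 = -2592)
z(T, p) = 1
v(s) = -2592 - s
(z(-9, -157) - 32497)*(15671 + v(115)) = (1 - 32497)*(15671 + (-2592 - 1*115)) = -32496*(15671 + (-2592 - 115)) = -32496*(15671 - 2707) = -32496*12964 = -421278144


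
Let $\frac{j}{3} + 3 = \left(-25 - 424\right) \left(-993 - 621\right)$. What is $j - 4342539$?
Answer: $-2168490$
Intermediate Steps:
$j = 2174049$ ($j = -9 + 3 \left(-25 - 424\right) \left(-993 - 621\right) = -9 + 3 \left(\left(-449\right) \left(-1614\right)\right) = -9 + 3 \cdot 724686 = -9 + 2174058 = 2174049$)
$j - 4342539 = 2174049 - 4342539 = -2168490$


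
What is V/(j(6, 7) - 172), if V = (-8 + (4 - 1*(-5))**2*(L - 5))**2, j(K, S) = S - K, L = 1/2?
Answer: -555025/684 ≈ -811.44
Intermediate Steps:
L = 1/2 ≈ 0.50000
V = 555025/4 (V = (-8 + (4 - 1*(-5))**2*(1/2 - 5))**2 = (-8 + (4 + 5)**2*(-9/2))**2 = (-8 + 9**2*(-9/2))**2 = (-8 + 81*(-9/2))**2 = (-8 - 729/2)**2 = (-745/2)**2 = 555025/4 ≈ 1.3876e+5)
V/(j(6, 7) - 172) = (555025/4)/((7 - 1*6) - 172) = (555025/4)/((7 - 6) - 172) = (555025/4)/(1 - 172) = (555025/4)/(-171) = -1/171*555025/4 = -555025/684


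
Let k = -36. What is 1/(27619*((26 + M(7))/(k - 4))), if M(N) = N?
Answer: -40/911427 ≈ -4.3887e-5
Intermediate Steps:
1/(27619*((26 + M(7))/(k - 4))) = 1/(27619*((26 + 7)/(-36 - 4))) = 1/(27619*(33/(-40))) = 1/(27619*(33*(-1/40))) = 1/(27619*(-33/40)) = 1/(-911427/40) = -40/911427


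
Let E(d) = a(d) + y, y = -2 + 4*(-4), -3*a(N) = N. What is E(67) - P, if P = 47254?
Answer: -141883/3 ≈ -47294.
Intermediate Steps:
a(N) = -N/3
y = -18 (y = -2 - 16 = -18)
E(d) = -18 - d/3 (E(d) = -d/3 - 18 = -18 - d/3)
E(67) - P = (-18 - 1/3*67) - 1*47254 = (-18 - 67/3) - 47254 = -121/3 - 47254 = -141883/3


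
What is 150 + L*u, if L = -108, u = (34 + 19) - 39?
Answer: -1362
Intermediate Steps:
u = 14 (u = 53 - 39 = 14)
150 + L*u = 150 - 108*14 = 150 - 1512 = -1362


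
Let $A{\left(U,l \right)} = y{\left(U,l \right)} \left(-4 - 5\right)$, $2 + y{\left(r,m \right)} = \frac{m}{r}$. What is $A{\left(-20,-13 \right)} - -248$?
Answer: $\frac{5203}{20} \approx 260.15$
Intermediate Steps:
$y{\left(r,m \right)} = -2 + \frac{m}{r}$
$A{\left(U,l \right)} = 18 - \frac{9 l}{U}$ ($A{\left(U,l \right)} = \left(-2 + \frac{l}{U}\right) \left(-4 - 5\right) = \left(-2 + \frac{l}{U}\right) \left(-9\right) = 18 - \frac{9 l}{U}$)
$A{\left(-20,-13 \right)} - -248 = \left(18 - - \frac{117}{-20}\right) - -248 = \left(18 - \left(-117\right) \left(- \frac{1}{20}\right)\right) + 248 = \left(18 - \frac{117}{20}\right) + 248 = \frac{243}{20} + 248 = \frac{5203}{20}$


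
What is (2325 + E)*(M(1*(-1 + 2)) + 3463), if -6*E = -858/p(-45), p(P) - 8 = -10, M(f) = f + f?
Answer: 15616755/2 ≈ 7.8084e+6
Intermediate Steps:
M(f) = 2*f
p(P) = -2 (p(P) = 8 - 10 = -2)
E = -143/2 (E = -(-143)/(-2) = -(-143)*(-1)/2 = -1/6*429 = -143/2 ≈ -71.500)
(2325 + E)*(M(1*(-1 + 2)) + 3463) = (2325 - 143/2)*(2*(1*(-1 + 2)) + 3463) = 4507*(2*(1*1) + 3463)/2 = 4507*(2*1 + 3463)/2 = 4507*(2 + 3463)/2 = (4507/2)*3465 = 15616755/2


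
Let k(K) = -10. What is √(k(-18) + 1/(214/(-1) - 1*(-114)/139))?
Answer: I*√137260517/3704 ≈ 3.163*I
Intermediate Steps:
√(k(-18) + 1/(214/(-1) - 1*(-114)/139)) = √(-10 + 1/(214/(-1) - 1*(-114)/139)) = √(-10 + 1/(214*(-1) + 114*(1/139))) = √(-10 + 1/(-214 + 114/139)) = √(-10 + 1/(-29632/139)) = √(-10 - 139/29632) = √(-296459/29632) = I*√137260517/3704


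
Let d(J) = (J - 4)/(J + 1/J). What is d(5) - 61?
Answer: -1581/26 ≈ -60.808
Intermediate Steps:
d(J) = (-4 + J)/(J + 1/J)
d(5) - 61 = 5*(-4 + 5)/(1 + 5²) - 61 = 5*1/(1 + 25) - 61 = 5*1/26 - 61 = 5*(1/26)*1 - 61 = 5/26 - 61 = -1581/26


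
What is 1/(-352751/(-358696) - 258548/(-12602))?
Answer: 2260143496/48592750755 ≈ 0.046512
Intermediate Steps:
1/(-352751/(-358696) - 258548/(-12602)) = 1/(-352751*(-1/358696) - 258548*(-1/12602)) = 1/(352751/358696 + 129274/6301) = 1/(48592750755/2260143496) = 2260143496/48592750755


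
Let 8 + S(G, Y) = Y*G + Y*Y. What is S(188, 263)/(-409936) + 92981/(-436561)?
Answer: -89894576621/178962070096 ≈ -0.50231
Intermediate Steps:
S(G, Y) = -8 + Y² + G*Y (S(G, Y) = -8 + (Y*G + Y*Y) = -8 + (G*Y + Y²) = -8 + (Y² + G*Y) = -8 + Y² + G*Y)
S(188, 263)/(-409936) + 92981/(-436561) = (-8 + 263² + 188*263)/(-409936) + 92981/(-436561) = (-8 + 69169 + 49444)*(-1/409936) + 92981*(-1/436561) = 118605*(-1/409936) - 92981/436561 = -118605/409936 - 92981/436561 = -89894576621/178962070096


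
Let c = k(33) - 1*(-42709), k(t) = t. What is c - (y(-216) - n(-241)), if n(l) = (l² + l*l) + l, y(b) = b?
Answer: 158879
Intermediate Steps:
n(l) = l + 2*l² (n(l) = (l² + l²) + l = 2*l² + l = l + 2*l²)
c = 42742 (c = 33 - 1*(-42709) = 33 + 42709 = 42742)
c - (y(-216) - n(-241)) = 42742 - (-216 - (-241)*(1 + 2*(-241))) = 42742 - (-216 - (-241)*(1 - 482)) = 42742 - (-216 - (-241)*(-481)) = 42742 - (-216 - 1*115921) = 42742 - (-216 - 115921) = 42742 - 1*(-116137) = 42742 + 116137 = 158879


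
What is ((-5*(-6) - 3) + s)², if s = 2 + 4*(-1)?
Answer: 625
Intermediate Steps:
s = -2 (s = 2 - 4 = -2)
((-5*(-6) - 3) + s)² = ((-5*(-6) - 3) - 2)² = ((30 - 3) - 2)² = (27 - 2)² = 25² = 625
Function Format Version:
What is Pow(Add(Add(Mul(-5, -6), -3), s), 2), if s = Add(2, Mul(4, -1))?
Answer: 625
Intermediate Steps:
s = -2 (s = Add(2, -4) = -2)
Pow(Add(Add(Mul(-5, -6), -3), s), 2) = Pow(Add(Add(Mul(-5, -6), -3), -2), 2) = Pow(Add(Add(30, -3), -2), 2) = Pow(Add(27, -2), 2) = Pow(25, 2) = 625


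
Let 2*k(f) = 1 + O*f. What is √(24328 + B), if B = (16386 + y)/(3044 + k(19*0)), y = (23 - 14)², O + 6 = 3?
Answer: √902183541214/6089 ≈ 155.99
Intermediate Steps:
O = -3 (O = -6 + 3 = -3)
y = 81 (y = 9² = 81)
k(f) = ½ - 3*f/2 (k(f) = (1 - 3*f)/2 = ½ - 3*f/2)
B = 32934/6089 (B = (16386 + 81)/(3044 + (½ - 57*0/2)) = 16467/(3044 + (½ - 3/2*0)) = 16467/(3044 + (½ + 0)) = 16467/(3044 + ½) = 16467/(6089/2) = 16467*(2/6089) = 32934/6089 ≈ 5.4088)
√(24328 + B) = √(24328 + 32934/6089) = √(148166126/6089) = √902183541214/6089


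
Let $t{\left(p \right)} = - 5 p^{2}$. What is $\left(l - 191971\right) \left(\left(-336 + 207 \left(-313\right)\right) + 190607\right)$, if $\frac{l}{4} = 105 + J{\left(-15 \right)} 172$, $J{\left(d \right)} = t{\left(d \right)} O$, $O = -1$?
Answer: $73085700520$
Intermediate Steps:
$J{\left(d \right)} = 5 d^{2}$ ($J{\left(d \right)} = - 5 d^{2} \left(-1\right) = 5 d^{2}$)
$l = 774420$ ($l = 4 \left(105 + 5 \left(-15\right)^{2} \cdot 172\right) = 4 \left(105 + 5 \cdot 225 \cdot 172\right) = 4 \left(105 + 1125 \cdot 172\right) = 4 \left(105 + 193500\right) = 4 \cdot 193605 = 774420$)
$\left(l - 191971\right) \left(\left(-336 + 207 \left(-313\right)\right) + 190607\right) = \left(774420 - 191971\right) \left(\left(-336 + 207 \left(-313\right)\right) + 190607\right) = 582449 \left(\left(-336 - 64791\right) + 190607\right) = 582449 \left(-65127 + 190607\right) = 582449 \cdot 125480 = 73085700520$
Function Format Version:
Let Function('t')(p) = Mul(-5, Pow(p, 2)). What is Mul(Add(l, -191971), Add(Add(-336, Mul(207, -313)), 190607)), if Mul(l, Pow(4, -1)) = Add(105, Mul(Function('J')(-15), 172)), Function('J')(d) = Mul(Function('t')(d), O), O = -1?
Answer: 73085700520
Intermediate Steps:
Function('J')(d) = Mul(5, Pow(d, 2)) (Function('J')(d) = Mul(Mul(-5, Pow(d, 2)), -1) = Mul(5, Pow(d, 2)))
l = 774420 (l = Mul(4, Add(105, Mul(Mul(5, Pow(-15, 2)), 172))) = Mul(4, Add(105, Mul(Mul(5, 225), 172))) = Mul(4, Add(105, Mul(1125, 172))) = Mul(4, Add(105, 193500)) = Mul(4, 193605) = 774420)
Mul(Add(l, -191971), Add(Add(-336, Mul(207, -313)), 190607)) = Mul(Add(774420, -191971), Add(Add(-336, Mul(207, -313)), 190607)) = Mul(582449, Add(Add(-336, -64791), 190607)) = Mul(582449, Add(-65127, 190607)) = Mul(582449, 125480) = 73085700520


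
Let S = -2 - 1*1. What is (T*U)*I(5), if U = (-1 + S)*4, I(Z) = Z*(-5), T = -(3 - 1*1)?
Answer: -800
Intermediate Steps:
T = -2 (T = -(3 - 1) = -1*2 = -2)
S = -3 (S = -2 - 1 = -3)
I(Z) = -5*Z
U = -16 (U = (-1 - 3)*4 = -4*4 = -16)
(T*U)*I(5) = (-2*(-16))*(-5*5) = 32*(-25) = -800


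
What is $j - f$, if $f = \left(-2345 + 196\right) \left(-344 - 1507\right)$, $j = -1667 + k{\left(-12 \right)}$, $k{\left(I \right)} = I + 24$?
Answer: $-3979454$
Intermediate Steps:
$k{\left(I \right)} = 24 + I$
$j = -1655$ ($j = -1667 + \left(24 - 12\right) = -1667 + 12 = -1655$)
$f = 3977799$ ($f = \left(-2149\right) \left(-1851\right) = 3977799$)
$j - f = -1655 - 3977799 = -3979454$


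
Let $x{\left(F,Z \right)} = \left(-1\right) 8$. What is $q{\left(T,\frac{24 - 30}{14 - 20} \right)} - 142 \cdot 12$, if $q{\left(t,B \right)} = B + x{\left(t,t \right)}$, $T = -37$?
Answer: $-1711$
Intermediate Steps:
$x{\left(F,Z \right)} = -8$
$q{\left(t,B \right)} = -8 + B$ ($q{\left(t,B \right)} = B - 8 = -8 + B$)
$q{\left(T,\frac{24 - 30}{14 - 20} \right)} - 142 \cdot 12 = \left(-8 + \frac{24 - 30}{14 - 20}\right) - 142 \cdot 12 = \left(-8 - \frac{6}{-6}\right) - 1704 = \left(-8 - -1\right) - 1704 = \left(-8 + 1\right) - 1704 = -7 - 1704 = -1711$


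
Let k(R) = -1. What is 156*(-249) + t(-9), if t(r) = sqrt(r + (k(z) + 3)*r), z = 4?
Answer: -38844 + 3*I*sqrt(3) ≈ -38844.0 + 5.1962*I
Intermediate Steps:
t(r) = sqrt(3)*sqrt(r) (t(r) = sqrt(r + (-1 + 3)*r) = sqrt(r + 2*r) = sqrt(3*r) = sqrt(3)*sqrt(r))
156*(-249) + t(-9) = 156*(-249) + sqrt(3)*sqrt(-9) = -38844 + sqrt(3)*(3*I) = -38844 + 3*I*sqrt(3)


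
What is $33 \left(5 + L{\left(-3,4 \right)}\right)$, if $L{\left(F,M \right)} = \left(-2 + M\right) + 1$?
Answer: $264$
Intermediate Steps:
$L{\left(F,M \right)} = -1 + M$
$33 \left(5 + L{\left(-3,4 \right)}\right) = 33 \left(5 + \left(-1 + 4\right)\right) = 33 \left(5 + 3\right) = 33 \cdot 8 = 264$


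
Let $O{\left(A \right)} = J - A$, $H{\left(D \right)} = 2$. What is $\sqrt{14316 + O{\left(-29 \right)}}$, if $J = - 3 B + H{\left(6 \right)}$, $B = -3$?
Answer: $2 \sqrt{3589} \approx 119.82$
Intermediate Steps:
$J = 11$ ($J = \left(-3\right) \left(-3\right) + 2 = 9 + 2 = 11$)
$O{\left(A \right)} = 11 - A$
$\sqrt{14316 + O{\left(-29 \right)}} = \sqrt{14316 + \left(11 - -29\right)} = \sqrt{14316 + \left(11 + 29\right)} = \sqrt{14316 + 40} = \sqrt{14356} = 2 \sqrt{3589}$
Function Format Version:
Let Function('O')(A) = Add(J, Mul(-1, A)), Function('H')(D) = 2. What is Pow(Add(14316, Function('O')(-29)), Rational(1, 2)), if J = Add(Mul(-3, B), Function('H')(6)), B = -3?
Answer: Mul(2, Pow(3589, Rational(1, 2))) ≈ 119.82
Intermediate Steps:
J = 11 (J = Add(Mul(-3, -3), 2) = Add(9, 2) = 11)
Function('O')(A) = Add(11, Mul(-1, A))
Pow(Add(14316, Function('O')(-29)), Rational(1, 2)) = Pow(Add(14316, Add(11, Mul(-1, -29))), Rational(1, 2)) = Pow(Add(14316, Add(11, 29)), Rational(1, 2)) = Pow(Add(14316, 40), Rational(1, 2)) = Pow(14356, Rational(1, 2)) = Mul(2, Pow(3589, Rational(1, 2)))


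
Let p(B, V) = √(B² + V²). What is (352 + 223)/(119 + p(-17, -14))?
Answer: 68425/13676 - 575*√485/13676 ≈ 4.0774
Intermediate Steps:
(352 + 223)/(119 + p(-17, -14)) = (352 + 223)/(119 + √((-17)² + (-14)²)) = 575/(119 + √(289 + 196)) = 575/(119 + √485)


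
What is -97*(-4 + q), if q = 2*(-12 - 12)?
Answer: 5044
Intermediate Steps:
q = -48 (q = 2*(-24) = -48)
-97*(-4 + q) = -97*(-4 - 48) = -97*(-52) = 5044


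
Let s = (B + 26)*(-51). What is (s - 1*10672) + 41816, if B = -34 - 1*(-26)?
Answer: 30226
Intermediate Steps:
B = -8 (B = -34 + 26 = -8)
s = -918 (s = (-8 + 26)*(-51) = 18*(-51) = -918)
(s - 1*10672) + 41816 = (-918 - 1*10672) + 41816 = (-918 - 10672) + 41816 = -11590 + 41816 = 30226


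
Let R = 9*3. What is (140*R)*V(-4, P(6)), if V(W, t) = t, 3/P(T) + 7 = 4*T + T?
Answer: 11340/23 ≈ 493.04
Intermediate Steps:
P(T) = 3/(-7 + 5*T) (P(T) = 3/(-7 + (4*T + T)) = 3/(-7 + 5*T))
R = 27
(140*R)*V(-4, P(6)) = (140*27)*(3/(-7 + 5*6)) = 3780*(3/(-7 + 30)) = 3780*(3/23) = 11340/23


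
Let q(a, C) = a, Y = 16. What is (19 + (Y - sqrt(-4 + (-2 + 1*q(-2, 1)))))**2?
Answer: 1217 - 140*I*sqrt(2) ≈ 1217.0 - 197.99*I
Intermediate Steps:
(19 + (Y - sqrt(-4 + (-2 + 1*q(-2, 1)))))**2 = (19 + (16 - sqrt(-4 + (-2 + 1*(-2)))))**2 = (19 + (16 - sqrt(-4 + (-2 - 2))))**2 = (19 + (16 - sqrt(-4 - 4)))**2 = (19 + (16 - sqrt(-8)))**2 = (19 + (16 - 2*I*sqrt(2)))**2 = (35 - 2*I*sqrt(2))**2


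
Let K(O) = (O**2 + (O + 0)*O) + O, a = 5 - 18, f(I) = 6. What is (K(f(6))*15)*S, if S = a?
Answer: -15210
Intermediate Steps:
a = -13
K(O) = O + 2*O**2 (K(O) = (O**2 + O*O) + O = (O**2 + O**2) + O = 2*O**2 + O = O + 2*O**2)
S = -13
(K(f(6))*15)*S = ((6*(1 + 2*6))*15)*(-13) = ((6*(1 + 12))*15)*(-13) = ((6*13)*15)*(-13) = (78*15)*(-13) = 1170*(-13) = -15210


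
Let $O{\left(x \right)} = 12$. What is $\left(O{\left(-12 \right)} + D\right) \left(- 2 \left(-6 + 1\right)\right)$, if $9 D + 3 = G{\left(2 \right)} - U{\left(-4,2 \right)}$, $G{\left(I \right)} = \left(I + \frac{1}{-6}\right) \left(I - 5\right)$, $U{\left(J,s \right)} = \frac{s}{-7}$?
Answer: $\frac{6985}{63} \approx 110.87$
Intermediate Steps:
$U{\left(J,s \right)} = - \frac{s}{7}$ ($U{\left(J,s \right)} = s \left(- \frac{1}{7}\right) = - \frac{s}{7}$)
$G{\left(I \right)} = \left(-5 + I\right) \left(- \frac{1}{6} + I\right)$ ($G{\left(I \right)} = \left(I - \frac{1}{6}\right) \left(-5 + I\right) = \left(- \frac{1}{6} + I\right) \left(-5 + I\right) = \left(-5 + I\right) \left(- \frac{1}{6} + I\right)$)
$D = - \frac{115}{126}$ ($D = - \frac{1}{3} + \frac{\left(\frac{5}{6} + 2^{2} - \frac{31}{3}\right) - \left(- \frac{1}{7}\right) 2}{9} = - \frac{1}{3} + \frac{\left(\frac{5}{6} + 4 - \frac{31}{3}\right) - - \frac{2}{7}}{9} = - \frac{1}{3} + \frac{- \frac{11}{2} + \frac{2}{7}}{9} = - \frac{1}{3} + \frac{1}{9} \left(- \frac{73}{14}\right) = - \frac{1}{3} - \frac{73}{126} = - \frac{115}{126} \approx -0.9127$)
$\left(O{\left(-12 \right)} + D\right) \left(- 2 \left(-6 + 1\right)\right) = \left(12 - \frac{115}{126}\right) \left(- 2 \left(-6 + 1\right)\right) = \frac{1397 \left(\left(-2\right) \left(-5\right)\right)}{126} = \frac{1397}{126} \cdot 10 = \frac{6985}{63}$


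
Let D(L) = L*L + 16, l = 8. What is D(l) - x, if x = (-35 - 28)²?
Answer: -3889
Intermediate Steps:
D(L) = 16 + L² (D(L) = L² + 16 = 16 + L²)
x = 3969 (x = (-63)² = 3969)
D(l) - x = (16 + 8²) - 1*3969 = (16 + 64) - 3969 = 80 - 3969 = -3889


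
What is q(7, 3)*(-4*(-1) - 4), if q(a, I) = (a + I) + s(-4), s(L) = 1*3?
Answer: 0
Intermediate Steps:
s(L) = 3
q(a, I) = 3 + I + a (q(a, I) = (a + I) + 3 = (I + a) + 3 = 3 + I + a)
q(7, 3)*(-4*(-1) - 4) = (3 + 3 + 7)*(-4*(-1) - 4) = 13*(4 - 4) = 13*0 = 0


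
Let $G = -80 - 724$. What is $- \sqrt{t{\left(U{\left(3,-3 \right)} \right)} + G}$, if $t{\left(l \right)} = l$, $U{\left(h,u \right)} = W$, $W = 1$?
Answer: $- i \sqrt{803} \approx - 28.337 i$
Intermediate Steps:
$U{\left(h,u \right)} = 1$
$G = -804$
$- \sqrt{t{\left(U{\left(3,-3 \right)} \right)} + G} = - \sqrt{1 - 804} = - \sqrt{-803} = - i \sqrt{803}$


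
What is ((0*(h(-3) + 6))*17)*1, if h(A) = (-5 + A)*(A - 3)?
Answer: 0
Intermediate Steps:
h(A) = (-5 + A)*(-3 + A)
((0*(h(-3) + 6))*17)*1 = ((0*((15 + (-3)² - 8*(-3)) + 6))*17)*1 = ((0*((15 + 9 + 24) + 6))*17)*1 = ((0*(48 + 6))*17)*1 = ((0*54)*17)*1 = (0*17)*1 = 0*1 = 0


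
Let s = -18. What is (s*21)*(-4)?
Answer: 1512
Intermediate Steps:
(s*21)*(-4) = -18*21*(-4) = -378*(-4) = 1512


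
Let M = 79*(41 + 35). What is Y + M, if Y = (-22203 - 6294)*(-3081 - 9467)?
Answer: 357586360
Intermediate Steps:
Y = 357580356 (Y = -28497*(-12548) = 357580356)
M = 6004 (M = 79*76 = 6004)
Y + M = 357580356 + 6004 = 357586360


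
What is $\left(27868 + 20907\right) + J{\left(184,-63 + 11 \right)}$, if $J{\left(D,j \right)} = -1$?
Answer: $48774$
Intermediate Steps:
$\left(27868 + 20907\right) + J{\left(184,-63 + 11 \right)} = \left(27868 + 20907\right) - 1 = 48775 - 1 = 48774$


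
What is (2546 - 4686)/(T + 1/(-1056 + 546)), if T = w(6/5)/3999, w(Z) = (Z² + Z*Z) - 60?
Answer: 7274181000/55217 ≈ 1.3174e+5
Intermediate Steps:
w(Z) = -60 + 2*Z² (w(Z) = (Z² + Z²) - 60 = 2*Z² - 60 = -60 + 2*Z²)
T = -476/33325 (T = (-60 + 2*(6/5)²)/3999 = (-60 + 2*(6*(⅕))²)*(1/3999) = (-60 + 2*(6/5)²)*(1/3999) = (-60 + 2*(36/25))*(1/3999) = (-60 + 72/25)*(1/3999) = -1428/25*1/3999 = -476/33325 ≈ -0.014284)
(2546 - 4686)/(T + 1/(-1056 + 546)) = (2546 - 4686)/(-476/33325 + 1/(-1056 + 546)) = -2140/(-476/33325 + 1/(-510)) = -2140/(-476/33325 - 1/510) = -2140/(-55217/3399150) = -2140*(-3399150/55217) = 7274181000/55217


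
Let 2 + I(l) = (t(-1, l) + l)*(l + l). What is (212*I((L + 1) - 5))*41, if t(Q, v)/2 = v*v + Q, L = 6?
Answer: 260760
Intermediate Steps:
t(Q, v) = 2*Q + 2*v² (t(Q, v) = 2*(v*v + Q) = 2*(v² + Q) = 2*(Q + v²) = 2*Q + 2*v²)
I(l) = -2 + 2*l*(-2 + l + 2*l²) (I(l) = -2 + ((2*(-1) + 2*l²) + l)*(l + l) = -2 + ((-2 + 2*l²) + l)*(2*l) = -2 + (-2 + l + 2*l²)*(2*l) = -2 + 2*l*(-2 + l + 2*l²))
(212*I((L + 1) - 5))*41 = (212*(-2 + 2*((6 + 1) - 5)² + 4*((6 + 1) - 5)*(-1 + ((6 + 1) - 5)²)))*41 = (212*(-2 + 2*(7 - 5)² + 4*(7 - 5)*(-1 + (7 - 5)²)))*41 = (212*(-2 + 2*2² + 4*2*(-1 + 2²)))*41 = (212*(-2 + 2*4 + 4*2*(-1 + 4)))*41 = (212*(-2 + 8 + 4*2*3))*41 = (212*(-2 + 8 + 24))*41 = (212*30)*41 = 6360*41 = 260760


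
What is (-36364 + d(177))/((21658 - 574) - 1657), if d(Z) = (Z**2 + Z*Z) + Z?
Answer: 26471/19427 ≈ 1.3626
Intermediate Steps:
d(Z) = Z + 2*Z**2 (d(Z) = (Z**2 + Z**2) + Z = 2*Z**2 + Z = Z + 2*Z**2)
(-36364 + d(177))/((21658 - 574) - 1657) = (-36364 + 177*(1 + 2*177))/((21658 - 574) - 1657) = (-36364 + 177*(1 + 354))/(21084 - 1657) = (-36364 + 177*355)/19427 = (-36364 + 62835)*(1/19427) = 26471*(1/19427) = 26471/19427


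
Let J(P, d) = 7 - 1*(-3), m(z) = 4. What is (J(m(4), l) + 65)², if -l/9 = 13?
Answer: 5625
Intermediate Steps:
l = -117 (l = -9*13 = -117)
J(P, d) = 10 (J(P, d) = 7 + 3 = 10)
(J(m(4), l) + 65)² = (10 + 65)² = 75² = 5625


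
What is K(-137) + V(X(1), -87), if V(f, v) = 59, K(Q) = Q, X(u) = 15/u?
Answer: -78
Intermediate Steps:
K(-137) + V(X(1), -87) = -137 + 59 = -78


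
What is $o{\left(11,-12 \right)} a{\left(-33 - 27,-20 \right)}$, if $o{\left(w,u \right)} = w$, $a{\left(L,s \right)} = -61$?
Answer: $-671$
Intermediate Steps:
$o{\left(11,-12 \right)} a{\left(-33 - 27,-20 \right)} = 11 \left(-61\right) = -671$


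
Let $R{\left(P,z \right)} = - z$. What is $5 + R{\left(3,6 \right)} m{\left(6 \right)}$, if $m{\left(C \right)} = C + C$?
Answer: $-67$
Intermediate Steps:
$m{\left(C \right)} = 2 C$
$5 + R{\left(3,6 \right)} m{\left(6 \right)} = 5 + \left(-1\right) 6 \cdot 2 \cdot 6 = 5 - 72 = -67$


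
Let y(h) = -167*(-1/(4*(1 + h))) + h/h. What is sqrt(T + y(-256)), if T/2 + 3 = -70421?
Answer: I*sqrt(36634347285)/510 ≈ 375.3*I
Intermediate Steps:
T = -140848 (T = -6 + 2*(-70421) = -6 - 140842 = -140848)
y(h) = 1 - 167/(-4 - 4*h) (y(h) = -167/(-4 - 4*h) + 1 = 1 - 167/(-4 - 4*h))
sqrt(T + y(-256)) = sqrt(-140848 + (171/4 - 256)/(1 - 256)) = sqrt(-140848 - 853/4/(-255)) = sqrt(-140848 - 1/255*(-853/4)) = sqrt(-140848 + 853/1020) = sqrt(-143664107/1020) = I*sqrt(36634347285)/510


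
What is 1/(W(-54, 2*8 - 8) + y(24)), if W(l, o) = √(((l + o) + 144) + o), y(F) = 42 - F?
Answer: 9/109 - √106/218 ≈ 0.035341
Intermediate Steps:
W(l, o) = √(144 + l + 2*o) (W(l, o) = √((144 + l + o) + o) = √(144 + l + 2*o))
1/(W(-54, 2*8 - 8) + y(24)) = 1/(√(144 - 54 + 2*(2*8 - 8)) + (42 - 1*24)) = 1/(√(144 - 54 + 2*(16 - 8)) + (42 - 24)) = 1/(√(144 - 54 + 2*8) + 18) = 1/(√(144 - 54 + 16) + 18) = 1/(√106 + 18) = 1/(18 + √106)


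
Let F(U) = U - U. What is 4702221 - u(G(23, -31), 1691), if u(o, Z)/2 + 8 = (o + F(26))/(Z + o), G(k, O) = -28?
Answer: 7819820187/1663 ≈ 4.7022e+6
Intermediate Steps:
F(U) = 0
u(o, Z) = -16 + 2*o/(Z + o) (u(o, Z) = -16 + 2*((o + 0)/(Z + o)) = -16 + 2*(o/(Z + o)) = -16 + 2*o/(Z + o))
4702221 - u(G(23, -31), 1691) = 4702221 - 2*(-8*1691 - 7*(-28))/(1691 - 28) = 4702221 - 2*(-13528 + 196)/1663 = 4702221 - 2*(-13332)/1663 = 4702221 - 1*(-26664/1663) = 4702221 + 26664/1663 = 7819820187/1663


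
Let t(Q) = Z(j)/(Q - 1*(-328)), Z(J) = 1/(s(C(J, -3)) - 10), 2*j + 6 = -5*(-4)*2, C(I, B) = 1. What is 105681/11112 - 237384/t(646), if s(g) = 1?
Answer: 7707683800603/3704 ≈ 2.0809e+9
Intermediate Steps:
j = 17 (j = -3 + (-5*(-4)*2)/2 = -3 + (20*2)/2 = -3 + (1/2)*40 = -3 + 20 = 17)
Z(J) = -1/9 (Z(J) = 1/(1 - 10) = 1/(-9) = -1/9)
t(Q) = -1/(9*(328 + Q)) (t(Q) = -1/(9*(Q - 1*(-328))) = -1/(9*(Q + 328)) = -1/(9*(328 + Q)))
105681/11112 - 237384/t(646) = 105681/11112 - 237384/((-1/(2952 + 9*646))) = 105681*(1/11112) - 237384/((-1/(2952 + 5814))) = 35227/3704 - 237384/((-1/8766)) = 35227/3704 - 237384/((-1*1/8766)) = 35227/3704 - 237384/(-1/8766) = 35227/3704 - 237384*(-8766) = 35227/3704 + 2080908144 = 7707683800603/3704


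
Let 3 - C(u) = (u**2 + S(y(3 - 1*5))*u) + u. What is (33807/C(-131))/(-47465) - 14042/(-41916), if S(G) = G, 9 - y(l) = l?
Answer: 185527519157/553732433265 ≈ 0.33505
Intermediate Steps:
y(l) = 9 - l
C(u) = 3 - u**2 - 12*u (C(u) = 3 - ((u**2 + (9 - (3 - 1*5))*u) + u) = 3 - ((u**2 + (9 - (3 - 5))*u) + u) = 3 - ((u**2 + (9 - 1*(-2))*u) + u) = 3 - ((u**2 + (9 + 2)*u) + u) = 3 - ((u**2 + 11*u) + u) = 3 - (u**2 + 12*u) = 3 + (-u**2 - 12*u) = 3 - u**2 - 12*u)
(33807/C(-131))/(-47465) - 14042/(-41916) = (33807/(3 - 1*(-131)**2 - 12*(-131)))/(-47465) - 14042/(-41916) = (33807/(3 - 1*17161 + 1572))*(-1/47465) - 14042*(-1/41916) = (33807/(3 - 17161 + 1572))*(-1/47465) + 1003/2994 = (33807/(-15586))*(-1/47465) + 1003/2994 = (33807*(-1/15586))*(-1/47465) + 1003/2994 = -33807/15586*(-1/47465) + 1003/2994 = 33807/739789490 + 1003/2994 = 185527519157/553732433265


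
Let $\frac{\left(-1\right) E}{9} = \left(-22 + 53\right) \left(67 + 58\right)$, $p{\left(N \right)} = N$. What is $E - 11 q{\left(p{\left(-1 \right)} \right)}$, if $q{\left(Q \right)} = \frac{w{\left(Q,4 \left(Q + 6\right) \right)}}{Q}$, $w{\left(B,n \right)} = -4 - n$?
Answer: $-35139$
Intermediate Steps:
$E = -34875$ ($E = - 9 \left(-22 + 53\right) \left(67 + 58\right) = - 9 \cdot 31 \cdot 125 = \left(-9\right) 3875 = -34875$)
$q{\left(Q \right)} = \frac{-28 - 4 Q}{Q}$ ($q{\left(Q \right)} = \frac{-4 - 4 \left(Q + 6\right)}{Q} = \frac{-4 - 4 \left(6 + Q\right)}{Q} = \frac{-4 - \left(24 + 4 Q\right)}{Q} = \frac{-28 - 4 Q}{Q}$)
$E - 11 q{\left(p{\left(-1 \right)} \right)} = -34875 - 11 \left(-4 - \frac{28}{-1}\right) = -34875 - 11 \left(-4 - -28\right) = -34875 - 11 \left(-4 + 28\right) = -34875 - 264 = -35139$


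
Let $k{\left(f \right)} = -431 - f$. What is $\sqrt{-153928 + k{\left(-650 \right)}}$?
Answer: $i \sqrt{153709} \approx 392.06 i$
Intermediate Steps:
$\sqrt{-153928 + k{\left(-650 \right)}} = \sqrt{-153928 - -219} = \sqrt{-153928 + \left(-431 + 650\right)} = \sqrt{-153928 + 219} = \sqrt{-153709} = i \sqrt{153709}$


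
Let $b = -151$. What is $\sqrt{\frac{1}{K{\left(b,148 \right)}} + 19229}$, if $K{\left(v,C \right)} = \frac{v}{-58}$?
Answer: $\frac{11 \sqrt{3623547}}{151} \approx 138.67$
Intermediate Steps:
$K{\left(v,C \right)} = - \frac{v}{58}$ ($K{\left(v,C \right)} = v \left(- \frac{1}{58}\right) = - \frac{v}{58}$)
$\sqrt{\frac{1}{K{\left(b,148 \right)}} + 19229} = \sqrt{\frac{1}{\left(- \frac{1}{58}\right) \left(-151\right)} + 19229} = \sqrt{\frac{1}{\frac{151}{58}} + 19229} = \sqrt{\frac{58}{151} + 19229} = \sqrt{\frac{2903637}{151}} = \frac{11 \sqrt{3623547}}{151}$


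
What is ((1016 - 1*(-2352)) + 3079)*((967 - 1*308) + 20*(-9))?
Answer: 3088113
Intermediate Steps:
((1016 - 1*(-2352)) + 3079)*((967 - 1*308) + 20*(-9)) = ((1016 + 2352) + 3079)*((967 - 308) - 180) = (3368 + 3079)*(659 - 180) = 6447*479 = 3088113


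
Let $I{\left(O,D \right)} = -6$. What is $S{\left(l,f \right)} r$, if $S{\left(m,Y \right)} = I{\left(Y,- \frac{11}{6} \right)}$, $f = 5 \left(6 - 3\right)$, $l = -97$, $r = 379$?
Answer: $-2274$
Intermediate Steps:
$f = 15$ ($f = 5 \cdot 3 = 15$)
$S{\left(m,Y \right)} = -6$
$S{\left(l,f \right)} r = \left(-6\right) 379 = -2274$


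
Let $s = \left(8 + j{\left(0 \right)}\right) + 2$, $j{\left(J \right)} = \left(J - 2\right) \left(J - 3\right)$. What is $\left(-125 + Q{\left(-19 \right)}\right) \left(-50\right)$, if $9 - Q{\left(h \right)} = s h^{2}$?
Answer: $294600$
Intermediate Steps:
$j{\left(J \right)} = \left(-3 + J\right) \left(-2 + J\right)$ ($j{\left(J \right)} = \left(-2 + J\right) \left(-3 + J\right) = \left(-3 + J\right) \left(-2 + J\right)$)
$s = 16$ ($s = \left(8 + \left(6 + 0^{2} - 0\right)\right) + 2 = \left(8 + \left(6 + 0 + 0\right)\right) + 2 = \left(8 + 6\right) + 2 = 14 + 2 = 16$)
$Q{\left(h \right)} = 9 - 16 h^{2}$
$\left(-125 + Q{\left(-19 \right)}\right) \left(-50\right) = \left(-125 + \left(9 - 16 \left(-19\right)^{2}\right)\right) \left(-50\right) = \left(-125 + \left(9 - 5776\right)\right) \left(-50\right) = \left(-125 - 5767\right) \left(-50\right) = \left(-5892\right) \left(-50\right) = 294600$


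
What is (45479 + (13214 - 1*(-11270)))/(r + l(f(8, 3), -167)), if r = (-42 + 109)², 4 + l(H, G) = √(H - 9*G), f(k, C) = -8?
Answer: 209889/13454 - 69963*√1495/20113730 ≈ 15.466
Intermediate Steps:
l(H, G) = -4 + √(H - 9*G)
r = 4489 (r = 67² = 4489)
(45479 + (13214 - 1*(-11270)))/(r + l(f(8, 3), -167)) = (45479 + (13214 - 1*(-11270)))/(4489 + (-4 + √(-8 - 9*(-167)))) = (45479 + (13214 + 11270))/(4489 + (-4 + √(-8 + 1503))) = (45479 + 24484)/(4489 + (-4 + √1495)) = 69963/(4485 + √1495)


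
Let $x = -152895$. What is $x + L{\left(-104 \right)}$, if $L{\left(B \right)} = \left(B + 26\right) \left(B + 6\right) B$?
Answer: $-947871$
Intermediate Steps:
$L{\left(B \right)} = B \left(6 + B\right) \left(26 + B\right)$ ($L{\left(B \right)} = \left(26 + B\right) \left(6 + B\right) B = \left(6 + B\right) \left(26 + B\right) B = B \left(6 + B\right) \left(26 + B\right)$)
$x + L{\left(-104 \right)} = -152895 - 104 \left(156 + \left(-104\right)^{2} + 32 \left(-104\right)\right) = -152895 - 104 \left(156 + 10816 - 3328\right) = -152895 - 794976 = -947871$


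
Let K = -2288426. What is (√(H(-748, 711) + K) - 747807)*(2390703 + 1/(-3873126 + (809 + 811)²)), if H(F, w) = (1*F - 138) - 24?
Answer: -744150970175360413/416242 + 2985332994377*I*√572334/624363 ≈ -1.7878e+12 + 3.6173e+9*I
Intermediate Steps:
H(F, w) = -162 + F (H(F, w) = (F - 138) - 24 = (-138 + F) - 24 = -162 + F)
(√(H(-748, 711) + K) - 747807)*(2390703 + 1/(-3873126 + (809 + 811)²)) = (√((-162 - 748) - 2288426) - 747807)*(2390703 + 1/(-3873126 + (809 + 811)²)) = (√(-910 - 2288426) - 747807)*(2390703 + 1/(-3873126 + 1620²)) = (√(-2289336) - 747807)*(2390703 + 1/(-3873126 + 2624400)) = (2*I*√572334 - 747807)*(2390703 + 1/(-1248726)) = (-747807 + 2*I*√572334)*(2390703 - 1/1248726) = (-747807 + 2*I*√572334)*(2985332994377/1248726) = -744150970175360413/416242 + 2985332994377*I*√572334/624363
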